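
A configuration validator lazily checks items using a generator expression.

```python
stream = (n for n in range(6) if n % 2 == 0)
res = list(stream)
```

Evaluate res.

Step 1: Filter range(6) keeping only even values:
  n=0: even, included
  n=1: odd, excluded
  n=2: even, included
  n=3: odd, excluded
  n=4: even, included
  n=5: odd, excluded
Therefore res = [0, 2, 4].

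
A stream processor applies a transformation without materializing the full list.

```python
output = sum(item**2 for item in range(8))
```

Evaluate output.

Step 1: Compute item**2 for each item in range(8):
  item=0: 0**2 = 0
  item=1: 1**2 = 1
  item=2: 2**2 = 4
  item=3: 3**2 = 9
  item=4: 4**2 = 16
  item=5: 5**2 = 25
  item=6: 6**2 = 36
  item=7: 7**2 = 49
Step 2: sum = 0 + 1 + 4 + 9 + 16 + 25 + 36 + 49 = 140.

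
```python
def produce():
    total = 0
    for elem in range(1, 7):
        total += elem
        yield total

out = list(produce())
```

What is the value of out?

Step 1: Generator accumulates running sum:
  elem=1: total = 1, yield 1
  elem=2: total = 3, yield 3
  elem=3: total = 6, yield 6
  elem=4: total = 10, yield 10
  elem=5: total = 15, yield 15
  elem=6: total = 21, yield 21
Therefore out = [1, 3, 6, 10, 15, 21].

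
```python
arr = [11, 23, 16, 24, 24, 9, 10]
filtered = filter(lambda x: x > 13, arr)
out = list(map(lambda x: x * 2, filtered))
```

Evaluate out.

Step 1: Filter arr for elements > 13:
  11: removed
  23: kept
  16: kept
  24: kept
  24: kept
  9: removed
  10: removed
Step 2: Map x * 2 on filtered [23, 16, 24, 24]:
  23 -> 46
  16 -> 32
  24 -> 48
  24 -> 48
Therefore out = [46, 32, 48, 48].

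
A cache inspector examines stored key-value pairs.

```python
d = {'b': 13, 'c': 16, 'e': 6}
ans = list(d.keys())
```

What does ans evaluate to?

Step 1: d.keys() returns the dictionary keys in insertion order.
Therefore ans = ['b', 'c', 'e'].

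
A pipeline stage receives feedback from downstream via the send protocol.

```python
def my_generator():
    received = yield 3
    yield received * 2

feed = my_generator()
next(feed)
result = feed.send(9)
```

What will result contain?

Step 1: next(feed) advances to first yield, producing 3.
Step 2: send(9) resumes, received = 9.
Step 3: yield received * 2 = 9 * 2 = 18.
Therefore result = 18.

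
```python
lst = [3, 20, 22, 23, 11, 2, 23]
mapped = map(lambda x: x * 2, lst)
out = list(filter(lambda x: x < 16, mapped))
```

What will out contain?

Step 1: Map x * 2:
  3 -> 6
  20 -> 40
  22 -> 44
  23 -> 46
  11 -> 22
  2 -> 4
  23 -> 46
Step 2: Filter for < 16:
  6: kept
  40: removed
  44: removed
  46: removed
  22: removed
  4: kept
  46: removed
Therefore out = [6, 4].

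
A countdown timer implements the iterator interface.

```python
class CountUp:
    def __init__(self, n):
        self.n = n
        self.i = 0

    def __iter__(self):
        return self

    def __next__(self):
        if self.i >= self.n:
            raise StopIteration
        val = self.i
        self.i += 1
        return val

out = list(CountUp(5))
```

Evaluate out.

Step 1: CountUp(5) creates an iterator counting 0 to 4.
Step 2: list() consumes all values: [0, 1, 2, 3, 4].
Therefore out = [0, 1, 2, 3, 4].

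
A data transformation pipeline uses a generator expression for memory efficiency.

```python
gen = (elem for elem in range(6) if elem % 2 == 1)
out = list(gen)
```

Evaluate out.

Step 1: Filter range(6) keeping only odd values:
  elem=0: even, excluded
  elem=1: odd, included
  elem=2: even, excluded
  elem=3: odd, included
  elem=4: even, excluded
  elem=5: odd, included
Therefore out = [1, 3, 5].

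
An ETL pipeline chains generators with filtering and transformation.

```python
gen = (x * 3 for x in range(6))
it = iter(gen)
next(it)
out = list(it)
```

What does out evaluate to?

Step 1: Generator produces [0, 3, 6, 9, 12, 15].
Step 2: next(it) consumes first element (0).
Step 3: list(it) collects remaining: [3, 6, 9, 12, 15].
Therefore out = [3, 6, 9, 12, 15].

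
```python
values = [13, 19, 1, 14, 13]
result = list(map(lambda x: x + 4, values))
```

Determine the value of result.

Step 1: Apply lambda x: x + 4 to each element:
  13 -> 17
  19 -> 23
  1 -> 5
  14 -> 18
  13 -> 17
Therefore result = [17, 23, 5, 18, 17].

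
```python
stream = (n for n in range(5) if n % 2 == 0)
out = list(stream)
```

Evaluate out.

Step 1: Filter range(5) keeping only even values:
  n=0: even, included
  n=1: odd, excluded
  n=2: even, included
  n=3: odd, excluded
  n=4: even, included
Therefore out = [0, 2, 4].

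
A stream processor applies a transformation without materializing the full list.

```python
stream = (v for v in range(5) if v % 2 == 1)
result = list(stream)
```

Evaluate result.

Step 1: Filter range(5) keeping only odd values:
  v=0: even, excluded
  v=1: odd, included
  v=2: even, excluded
  v=3: odd, included
  v=4: even, excluded
Therefore result = [1, 3].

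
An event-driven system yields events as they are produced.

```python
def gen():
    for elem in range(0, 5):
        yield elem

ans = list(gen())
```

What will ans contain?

Step 1: The generator yields each value from range(0, 5).
Step 2: list() consumes all yields: [0, 1, 2, 3, 4].
Therefore ans = [0, 1, 2, 3, 4].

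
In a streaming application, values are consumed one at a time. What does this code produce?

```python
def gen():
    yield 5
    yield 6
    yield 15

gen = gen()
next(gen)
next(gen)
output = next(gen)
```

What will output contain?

Step 1: gen() creates a generator.
Step 2: next(gen) yields 5 (consumed and discarded).
Step 3: next(gen) yields 6 (consumed and discarded).
Step 4: next(gen) yields 15, assigned to output.
Therefore output = 15.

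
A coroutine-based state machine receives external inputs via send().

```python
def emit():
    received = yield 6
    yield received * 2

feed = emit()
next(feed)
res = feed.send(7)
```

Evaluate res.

Step 1: next(feed) advances to first yield, producing 6.
Step 2: send(7) resumes, received = 7.
Step 3: yield received * 2 = 7 * 2 = 14.
Therefore res = 14.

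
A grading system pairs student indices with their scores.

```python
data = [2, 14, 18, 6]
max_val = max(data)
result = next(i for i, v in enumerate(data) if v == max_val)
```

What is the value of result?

Step 1: max([2, 14, 18, 6]) = 18.
Step 2: Find first index where value == 18:
  Index 0: 2 != 18
  Index 1: 14 != 18
  Index 2: 18 == 18, found!
Therefore result = 2.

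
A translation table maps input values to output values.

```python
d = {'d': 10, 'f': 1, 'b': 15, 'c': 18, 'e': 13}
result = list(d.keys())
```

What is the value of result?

Step 1: d.keys() returns the dictionary keys in insertion order.
Therefore result = ['d', 'f', 'b', 'c', 'e'].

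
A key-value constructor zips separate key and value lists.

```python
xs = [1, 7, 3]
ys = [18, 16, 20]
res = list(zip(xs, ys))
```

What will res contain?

Step 1: zip pairs elements at same index:
  Index 0: (1, 18)
  Index 1: (7, 16)
  Index 2: (3, 20)
Therefore res = [(1, 18), (7, 16), (3, 20)].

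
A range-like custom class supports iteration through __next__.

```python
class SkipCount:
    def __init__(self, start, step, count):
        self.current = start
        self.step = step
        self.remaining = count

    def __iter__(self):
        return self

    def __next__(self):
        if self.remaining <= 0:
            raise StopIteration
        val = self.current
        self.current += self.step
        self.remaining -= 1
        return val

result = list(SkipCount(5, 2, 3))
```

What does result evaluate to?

Step 1: SkipCount starts at 5, increments by 2, for 3 steps:
  Yield 5, then current += 2
  Yield 7, then current += 2
  Yield 9, then current += 2
Therefore result = [5, 7, 9].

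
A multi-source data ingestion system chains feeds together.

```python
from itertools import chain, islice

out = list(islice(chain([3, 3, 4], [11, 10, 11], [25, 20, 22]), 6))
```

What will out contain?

Step 1: chain([3, 3, 4], [11, 10, 11], [25, 20, 22]) = [3, 3, 4, 11, 10, 11, 25, 20, 22].
Step 2: islice takes first 6 elements: [3, 3, 4, 11, 10, 11].
Therefore out = [3, 3, 4, 11, 10, 11].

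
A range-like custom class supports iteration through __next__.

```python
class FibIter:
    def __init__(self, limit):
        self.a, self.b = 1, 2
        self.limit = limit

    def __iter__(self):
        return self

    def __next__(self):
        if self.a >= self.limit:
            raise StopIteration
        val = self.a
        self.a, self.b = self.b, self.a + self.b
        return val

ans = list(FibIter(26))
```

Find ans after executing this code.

Step 1: Fibonacci-like sequence (a=1, b=2) until >= 26:
  Yield 1, then a,b = 2,3
  Yield 2, then a,b = 3,5
  Yield 3, then a,b = 5,8
  Yield 5, then a,b = 8,13
  Yield 8, then a,b = 13,21
  Yield 13, then a,b = 21,34
  Yield 21, then a,b = 34,55
Step 2: 34 >= 26, stop.
Therefore ans = [1, 2, 3, 5, 8, 13, 21].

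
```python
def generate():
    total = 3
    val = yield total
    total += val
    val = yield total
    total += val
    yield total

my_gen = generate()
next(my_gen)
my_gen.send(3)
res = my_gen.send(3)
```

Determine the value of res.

Step 1: next() -> yield total=3.
Step 2: send(3) -> val=3, total = 3+3 = 6, yield 6.
Step 3: send(3) -> val=3, total = 6+3 = 9, yield 9.
Therefore res = 9.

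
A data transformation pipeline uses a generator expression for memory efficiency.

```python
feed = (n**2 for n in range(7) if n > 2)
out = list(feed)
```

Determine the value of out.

Step 1: For range(7), keep n > 2, then square:
  n=0: 0 <= 2, excluded
  n=1: 1 <= 2, excluded
  n=2: 2 <= 2, excluded
  n=3: 3 > 2, yield 3**2 = 9
  n=4: 4 > 2, yield 4**2 = 16
  n=5: 5 > 2, yield 5**2 = 25
  n=6: 6 > 2, yield 6**2 = 36
Therefore out = [9, 16, 25, 36].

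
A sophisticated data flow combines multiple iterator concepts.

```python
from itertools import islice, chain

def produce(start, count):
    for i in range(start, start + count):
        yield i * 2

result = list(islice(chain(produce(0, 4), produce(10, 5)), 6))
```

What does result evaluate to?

Step 1: produce(0, 4) yields [0, 2, 4, 6].
Step 2: produce(10, 5) yields [20, 22, 24, 26, 28].
Step 3: chain concatenates: [0, 2, 4, 6, 20, 22, 24, 26, 28].
Step 4: islice takes first 6: [0, 2, 4, 6, 20, 22].
Therefore result = [0, 2, 4, 6, 20, 22].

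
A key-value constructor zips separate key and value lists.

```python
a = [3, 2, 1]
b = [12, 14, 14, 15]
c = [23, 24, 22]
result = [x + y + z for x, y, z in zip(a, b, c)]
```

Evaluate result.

Step 1: zip three lists (truncates to shortest, len=3):
  3 + 12 + 23 = 38
  2 + 14 + 24 = 40
  1 + 14 + 22 = 37
Therefore result = [38, 40, 37].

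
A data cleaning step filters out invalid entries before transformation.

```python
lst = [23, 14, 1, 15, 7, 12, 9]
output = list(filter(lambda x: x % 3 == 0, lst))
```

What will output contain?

Step 1: Filter elements divisible by 3:
  23 % 3 = 2: removed
  14 % 3 = 2: removed
  1 % 3 = 1: removed
  15 % 3 = 0: kept
  7 % 3 = 1: removed
  12 % 3 = 0: kept
  9 % 3 = 0: kept
Therefore output = [15, 12, 9].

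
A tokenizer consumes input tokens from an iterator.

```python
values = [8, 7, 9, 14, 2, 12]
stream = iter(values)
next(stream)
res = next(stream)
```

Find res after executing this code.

Step 1: Create iterator over [8, 7, 9, 14, 2, 12].
Step 2: next() consumes 8.
Step 3: next() returns 7.
Therefore res = 7.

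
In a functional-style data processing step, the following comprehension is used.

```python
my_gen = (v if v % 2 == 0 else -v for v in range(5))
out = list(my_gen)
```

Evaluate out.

Step 1: For each v in range(5), yield v if even, else -v:
  v=0: even, yield 0
  v=1: odd, yield -1
  v=2: even, yield 2
  v=3: odd, yield -3
  v=4: even, yield 4
Therefore out = [0, -1, 2, -3, 4].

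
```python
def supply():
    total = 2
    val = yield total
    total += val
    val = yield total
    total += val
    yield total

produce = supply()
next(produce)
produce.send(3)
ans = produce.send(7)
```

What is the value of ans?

Step 1: next() -> yield total=2.
Step 2: send(3) -> val=3, total = 2+3 = 5, yield 5.
Step 3: send(7) -> val=7, total = 5+7 = 12, yield 12.
Therefore ans = 12.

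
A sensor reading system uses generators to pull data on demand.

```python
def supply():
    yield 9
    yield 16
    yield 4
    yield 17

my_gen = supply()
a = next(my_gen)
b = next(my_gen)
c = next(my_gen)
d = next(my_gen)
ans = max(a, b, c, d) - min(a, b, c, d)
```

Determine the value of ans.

Step 1: Create generator and consume all values:
  a = next(my_gen) = 9
  b = next(my_gen) = 16
  c = next(my_gen) = 4
  d = next(my_gen) = 17
Step 2: max = 17, min = 4, ans = 17 - 4 = 13.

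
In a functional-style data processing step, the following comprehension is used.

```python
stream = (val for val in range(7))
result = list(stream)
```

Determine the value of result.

Step 1: Generator expression iterates range(7): [0, 1, 2, 3, 4, 5, 6].
Step 2: list() collects all values.
Therefore result = [0, 1, 2, 3, 4, 5, 6].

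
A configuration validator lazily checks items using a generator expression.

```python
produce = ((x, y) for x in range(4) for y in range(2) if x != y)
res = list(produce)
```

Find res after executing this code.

Step 1: Nested generator over range(4) x range(2) where x != y:
  (0, 0): excluded (x == y)
  (0, 1): included
  (1, 0): included
  (1, 1): excluded (x == y)
  (2, 0): included
  (2, 1): included
  (3, 0): included
  (3, 1): included
Therefore res = [(0, 1), (1, 0), (2, 0), (2, 1), (3, 0), (3, 1)].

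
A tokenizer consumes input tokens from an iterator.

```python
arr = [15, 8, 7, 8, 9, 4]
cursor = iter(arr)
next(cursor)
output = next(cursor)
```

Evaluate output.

Step 1: Create iterator over [15, 8, 7, 8, 9, 4].
Step 2: next() consumes 15.
Step 3: next() returns 8.
Therefore output = 8.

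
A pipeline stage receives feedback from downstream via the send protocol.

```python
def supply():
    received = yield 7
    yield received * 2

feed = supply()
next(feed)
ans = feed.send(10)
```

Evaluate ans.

Step 1: next(feed) advances to first yield, producing 7.
Step 2: send(10) resumes, received = 10.
Step 3: yield received * 2 = 10 * 2 = 20.
Therefore ans = 20.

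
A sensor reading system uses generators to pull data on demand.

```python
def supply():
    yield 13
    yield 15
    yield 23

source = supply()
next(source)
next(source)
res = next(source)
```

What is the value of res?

Step 1: supply() creates a generator.
Step 2: next(source) yields 13 (consumed and discarded).
Step 3: next(source) yields 15 (consumed and discarded).
Step 4: next(source) yields 23, assigned to res.
Therefore res = 23.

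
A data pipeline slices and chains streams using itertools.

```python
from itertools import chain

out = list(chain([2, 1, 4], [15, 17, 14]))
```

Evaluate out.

Step 1: chain() concatenates iterables: [2, 1, 4] + [15, 17, 14].
Therefore out = [2, 1, 4, 15, 17, 14].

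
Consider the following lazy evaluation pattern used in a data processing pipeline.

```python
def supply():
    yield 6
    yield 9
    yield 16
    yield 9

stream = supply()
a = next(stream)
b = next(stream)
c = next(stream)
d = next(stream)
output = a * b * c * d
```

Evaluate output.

Step 1: Create generator and consume all values:
  a = next(stream) = 6
  b = next(stream) = 9
  c = next(stream) = 16
  d = next(stream) = 9
Step 2: output = 6 * 9 * 16 * 9 = 7776.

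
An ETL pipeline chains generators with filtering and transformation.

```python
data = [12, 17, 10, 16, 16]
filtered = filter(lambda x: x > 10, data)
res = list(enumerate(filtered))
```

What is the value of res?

Step 1: Filter [12, 17, 10, 16, 16] for > 10: [12, 17, 16, 16].
Step 2: enumerate re-indexes from 0: [(0, 12), (1, 17), (2, 16), (3, 16)].
Therefore res = [(0, 12), (1, 17), (2, 16), (3, 16)].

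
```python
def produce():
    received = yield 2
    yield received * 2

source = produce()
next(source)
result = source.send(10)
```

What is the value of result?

Step 1: next(source) advances to first yield, producing 2.
Step 2: send(10) resumes, received = 10.
Step 3: yield received * 2 = 10 * 2 = 20.
Therefore result = 20.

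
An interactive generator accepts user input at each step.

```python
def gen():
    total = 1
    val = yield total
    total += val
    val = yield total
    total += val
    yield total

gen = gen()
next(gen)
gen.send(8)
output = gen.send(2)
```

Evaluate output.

Step 1: next() -> yield total=1.
Step 2: send(8) -> val=8, total = 1+8 = 9, yield 9.
Step 3: send(2) -> val=2, total = 9+2 = 11, yield 11.
Therefore output = 11.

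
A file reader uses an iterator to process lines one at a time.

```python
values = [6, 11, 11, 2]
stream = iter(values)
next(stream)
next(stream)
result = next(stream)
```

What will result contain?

Step 1: Create iterator over [6, 11, 11, 2].
Step 2: next() consumes 6.
Step 3: next() consumes 11.
Step 4: next() returns 11.
Therefore result = 11.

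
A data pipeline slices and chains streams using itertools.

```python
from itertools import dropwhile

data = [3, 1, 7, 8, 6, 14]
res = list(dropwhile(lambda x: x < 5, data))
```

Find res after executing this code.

Step 1: dropwhile drops elements while < 5:
  3 < 5: dropped
  1 < 5: dropped
  7: kept (dropping stopped)
Step 2: Remaining elements kept regardless of condition.
Therefore res = [7, 8, 6, 14].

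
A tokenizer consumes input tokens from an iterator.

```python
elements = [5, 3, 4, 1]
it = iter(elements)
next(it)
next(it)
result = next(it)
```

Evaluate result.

Step 1: Create iterator over [5, 3, 4, 1].
Step 2: next() consumes 5.
Step 3: next() consumes 3.
Step 4: next() returns 4.
Therefore result = 4.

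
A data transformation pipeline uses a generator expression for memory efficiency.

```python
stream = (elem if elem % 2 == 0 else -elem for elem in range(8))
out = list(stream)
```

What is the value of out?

Step 1: For each elem in range(8), yield elem if even, else -elem:
  elem=0: even, yield 0
  elem=1: odd, yield -1
  elem=2: even, yield 2
  elem=3: odd, yield -3
  elem=4: even, yield 4
  elem=5: odd, yield -5
  elem=6: even, yield 6
  elem=7: odd, yield -7
Therefore out = [0, -1, 2, -3, 4, -5, 6, -7].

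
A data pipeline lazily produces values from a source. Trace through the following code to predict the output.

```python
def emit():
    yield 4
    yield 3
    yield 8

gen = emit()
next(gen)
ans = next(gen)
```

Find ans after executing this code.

Step 1: emit() creates a generator.
Step 2: next(gen) yields 4 (consumed and discarded).
Step 3: next(gen) yields 3, assigned to ans.
Therefore ans = 3.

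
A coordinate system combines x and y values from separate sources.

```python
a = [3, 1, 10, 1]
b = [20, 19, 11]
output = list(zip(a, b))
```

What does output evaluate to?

Step 1: zip stops at shortest (len(a)=4, len(b)=3):
  Index 0: (3, 20)
  Index 1: (1, 19)
  Index 2: (10, 11)
Step 2: Last element of a (1) has no pair, dropped.
Therefore output = [(3, 20), (1, 19), (10, 11)].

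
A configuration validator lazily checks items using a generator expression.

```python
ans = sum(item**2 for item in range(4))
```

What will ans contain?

Step 1: Compute item**2 for each item in range(4):
  item=0: 0**2 = 0
  item=1: 1**2 = 1
  item=2: 2**2 = 4
  item=3: 3**2 = 9
Step 2: sum = 0 + 1 + 4 + 9 = 14.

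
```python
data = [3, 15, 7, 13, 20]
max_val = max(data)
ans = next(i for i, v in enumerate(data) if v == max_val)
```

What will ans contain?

Step 1: max([3, 15, 7, 13, 20]) = 20.
Step 2: Find first index where value == 20:
  Index 0: 3 != 20
  Index 1: 15 != 20
  Index 2: 7 != 20
  Index 3: 13 != 20
  Index 4: 20 == 20, found!
Therefore ans = 4.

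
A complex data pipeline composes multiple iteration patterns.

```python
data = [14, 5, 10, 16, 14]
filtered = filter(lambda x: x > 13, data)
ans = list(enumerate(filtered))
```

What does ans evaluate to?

Step 1: Filter [14, 5, 10, 16, 14] for > 13: [14, 16, 14].
Step 2: enumerate re-indexes from 0: [(0, 14), (1, 16), (2, 14)].
Therefore ans = [(0, 14), (1, 16), (2, 14)].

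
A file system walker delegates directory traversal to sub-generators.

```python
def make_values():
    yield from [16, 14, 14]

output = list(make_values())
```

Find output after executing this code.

Step 1: yield from delegates to the iterable, yielding each element.
Step 2: Collected values: [16, 14, 14].
Therefore output = [16, 14, 14].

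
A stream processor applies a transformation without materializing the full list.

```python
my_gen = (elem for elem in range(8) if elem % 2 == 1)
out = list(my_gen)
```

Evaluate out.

Step 1: Filter range(8) keeping only odd values:
  elem=0: even, excluded
  elem=1: odd, included
  elem=2: even, excluded
  elem=3: odd, included
  elem=4: even, excluded
  elem=5: odd, included
  elem=6: even, excluded
  elem=7: odd, included
Therefore out = [1, 3, 5, 7].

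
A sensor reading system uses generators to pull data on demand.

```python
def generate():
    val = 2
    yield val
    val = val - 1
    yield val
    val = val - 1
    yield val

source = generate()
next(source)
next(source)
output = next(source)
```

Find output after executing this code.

Step 1: Trace through generator execution:
  Yield 1: val starts at 2, yield 2
  Yield 2: val = 2 - 1 = 1, yield 1
  Yield 3: val = 1 - 1 = 0, yield 0
Step 2: First next() gets 2, second next() gets the second value, third next() yields 0.
Therefore output = 0.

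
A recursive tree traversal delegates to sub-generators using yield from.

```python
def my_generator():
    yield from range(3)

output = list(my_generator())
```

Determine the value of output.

Step 1: yield from delegates to the iterable, yielding each element.
Step 2: Collected values: [0, 1, 2].
Therefore output = [0, 1, 2].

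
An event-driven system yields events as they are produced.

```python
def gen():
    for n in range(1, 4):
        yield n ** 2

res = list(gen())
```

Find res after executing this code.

Step 1: For each n in range(1, 4), yield n**2:
  n=1: yield 1**2 = 1
  n=2: yield 2**2 = 4
  n=3: yield 3**2 = 9
Therefore res = [1, 4, 9].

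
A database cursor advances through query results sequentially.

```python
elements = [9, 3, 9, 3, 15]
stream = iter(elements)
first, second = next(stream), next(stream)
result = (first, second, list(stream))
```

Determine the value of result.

Step 1: Create iterator over [9, 3, 9, 3, 15].
Step 2: first = 9, second = 3.
Step 3: Remaining elements: [9, 3, 15].
Therefore result = (9, 3, [9, 3, 15]).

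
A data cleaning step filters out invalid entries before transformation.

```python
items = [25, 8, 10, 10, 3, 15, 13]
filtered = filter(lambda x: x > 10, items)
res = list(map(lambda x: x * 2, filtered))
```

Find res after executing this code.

Step 1: Filter items for elements > 10:
  25: kept
  8: removed
  10: removed
  10: removed
  3: removed
  15: kept
  13: kept
Step 2: Map x * 2 on filtered [25, 15, 13]:
  25 -> 50
  15 -> 30
  13 -> 26
Therefore res = [50, 30, 26].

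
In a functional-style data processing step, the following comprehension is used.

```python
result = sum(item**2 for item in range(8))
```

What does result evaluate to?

Step 1: Compute item**2 for each item in range(8):
  item=0: 0**2 = 0
  item=1: 1**2 = 1
  item=2: 2**2 = 4
  item=3: 3**2 = 9
  item=4: 4**2 = 16
  item=5: 5**2 = 25
  item=6: 6**2 = 36
  item=7: 7**2 = 49
Step 2: sum = 0 + 1 + 4 + 9 + 16 + 25 + 36 + 49 = 140.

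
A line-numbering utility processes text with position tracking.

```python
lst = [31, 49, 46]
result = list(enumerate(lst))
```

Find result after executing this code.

Step 1: enumerate pairs each element with its index:
  (0, 31)
  (1, 49)
  (2, 46)
Therefore result = [(0, 31), (1, 49), (2, 46)].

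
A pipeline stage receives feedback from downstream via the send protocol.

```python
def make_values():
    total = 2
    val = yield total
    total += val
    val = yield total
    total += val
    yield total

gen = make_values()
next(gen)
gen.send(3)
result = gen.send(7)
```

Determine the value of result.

Step 1: next() -> yield total=2.
Step 2: send(3) -> val=3, total = 2+3 = 5, yield 5.
Step 3: send(7) -> val=7, total = 5+7 = 12, yield 12.
Therefore result = 12.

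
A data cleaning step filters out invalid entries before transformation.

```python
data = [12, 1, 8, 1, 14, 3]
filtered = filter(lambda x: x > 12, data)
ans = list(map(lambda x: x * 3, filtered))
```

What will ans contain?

Step 1: Filter data for elements > 12:
  12: removed
  1: removed
  8: removed
  1: removed
  14: kept
  3: removed
Step 2: Map x * 3 on filtered [14]:
  14 -> 42
Therefore ans = [42].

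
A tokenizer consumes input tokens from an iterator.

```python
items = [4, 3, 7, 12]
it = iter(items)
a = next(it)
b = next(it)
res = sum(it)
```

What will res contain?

Step 1: Create iterator over [4, 3, 7, 12].
Step 2: a = next() = 4, b = next() = 3.
Step 3: sum() of remaining [7, 12] = 19.
Therefore res = 19.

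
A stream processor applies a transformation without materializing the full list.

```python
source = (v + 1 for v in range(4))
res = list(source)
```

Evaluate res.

Step 1: For each v in range(4), compute v+1:
  v=0: 0+1 = 1
  v=1: 1+1 = 2
  v=2: 2+1 = 3
  v=3: 3+1 = 4
Therefore res = [1, 2, 3, 4].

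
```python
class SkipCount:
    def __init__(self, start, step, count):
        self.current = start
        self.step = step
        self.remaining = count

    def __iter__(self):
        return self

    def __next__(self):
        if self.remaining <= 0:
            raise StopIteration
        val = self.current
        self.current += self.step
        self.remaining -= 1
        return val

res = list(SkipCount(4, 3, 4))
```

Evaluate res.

Step 1: SkipCount starts at 4, increments by 3, for 4 steps:
  Yield 4, then current += 3
  Yield 7, then current += 3
  Yield 10, then current += 3
  Yield 13, then current += 3
Therefore res = [4, 7, 10, 13].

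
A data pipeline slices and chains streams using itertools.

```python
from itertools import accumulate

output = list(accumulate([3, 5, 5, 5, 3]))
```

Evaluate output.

Step 1: accumulate computes running sums:
  + 3 = 3
  + 5 = 8
  + 5 = 13
  + 5 = 18
  + 3 = 21
Therefore output = [3, 8, 13, 18, 21].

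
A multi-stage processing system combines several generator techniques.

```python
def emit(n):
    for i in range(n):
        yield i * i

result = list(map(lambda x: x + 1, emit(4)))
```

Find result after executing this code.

Step 1: emit(4) yields squares: [0, 1, 4, 9].
Step 2: map adds 1 to each: [1, 2, 5, 10].
Therefore result = [1, 2, 5, 10].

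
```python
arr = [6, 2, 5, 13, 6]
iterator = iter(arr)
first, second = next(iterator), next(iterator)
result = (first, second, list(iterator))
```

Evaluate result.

Step 1: Create iterator over [6, 2, 5, 13, 6].
Step 2: first = 6, second = 2.
Step 3: Remaining elements: [5, 13, 6].
Therefore result = (6, 2, [5, 13, 6]).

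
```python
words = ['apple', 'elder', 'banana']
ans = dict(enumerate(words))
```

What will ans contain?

Step 1: enumerate pairs indices with words:
  0 -> 'apple'
  1 -> 'elder'
  2 -> 'banana'
Therefore ans = {0: 'apple', 1: 'elder', 2: 'banana'}.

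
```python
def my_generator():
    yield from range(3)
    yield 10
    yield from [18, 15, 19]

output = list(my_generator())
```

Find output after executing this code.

Step 1: Trace yields in order:
  yield 0
  yield 1
  yield 2
  yield 10
  yield 18
  yield 15
  yield 19
Therefore output = [0, 1, 2, 10, 18, 15, 19].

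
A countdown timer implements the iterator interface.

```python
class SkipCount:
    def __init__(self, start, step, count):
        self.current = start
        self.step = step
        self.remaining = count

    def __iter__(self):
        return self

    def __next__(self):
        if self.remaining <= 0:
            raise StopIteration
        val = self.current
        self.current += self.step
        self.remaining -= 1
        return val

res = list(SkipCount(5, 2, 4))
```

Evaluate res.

Step 1: SkipCount starts at 5, increments by 2, for 4 steps:
  Yield 5, then current += 2
  Yield 7, then current += 2
  Yield 9, then current += 2
  Yield 11, then current += 2
Therefore res = [5, 7, 9, 11].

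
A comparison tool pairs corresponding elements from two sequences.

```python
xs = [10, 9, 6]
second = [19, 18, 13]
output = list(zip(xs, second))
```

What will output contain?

Step 1: zip pairs elements at same index:
  Index 0: (10, 19)
  Index 1: (9, 18)
  Index 2: (6, 13)
Therefore output = [(10, 19), (9, 18), (6, 13)].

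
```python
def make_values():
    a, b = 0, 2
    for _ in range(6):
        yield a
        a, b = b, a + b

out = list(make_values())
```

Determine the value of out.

Step 1: Fibonacci-like sequence starting with a=0, b=2:
  Iteration 1: yield a=0, then a,b = 2,2
  Iteration 2: yield a=2, then a,b = 2,4
  Iteration 3: yield a=2, then a,b = 4,6
  Iteration 4: yield a=4, then a,b = 6,10
  Iteration 5: yield a=6, then a,b = 10,16
  Iteration 6: yield a=10, then a,b = 16,26
Therefore out = [0, 2, 2, 4, 6, 10].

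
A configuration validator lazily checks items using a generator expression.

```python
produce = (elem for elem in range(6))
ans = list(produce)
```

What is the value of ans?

Step 1: Generator expression iterates range(6): [0, 1, 2, 3, 4, 5].
Step 2: list() collects all values.
Therefore ans = [0, 1, 2, 3, 4, 5].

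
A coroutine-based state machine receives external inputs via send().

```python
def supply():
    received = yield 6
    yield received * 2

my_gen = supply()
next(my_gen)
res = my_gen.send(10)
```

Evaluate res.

Step 1: next(my_gen) advances to first yield, producing 6.
Step 2: send(10) resumes, received = 10.
Step 3: yield received * 2 = 10 * 2 = 20.
Therefore res = 20.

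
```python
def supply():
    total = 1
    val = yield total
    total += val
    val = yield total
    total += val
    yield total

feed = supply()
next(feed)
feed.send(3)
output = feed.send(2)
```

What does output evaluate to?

Step 1: next() -> yield total=1.
Step 2: send(3) -> val=3, total = 1+3 = 4, yield 4.
Step 3: send(2) -> val=2, total = 4+2 = 6, yield 6.
Therefore output = 6.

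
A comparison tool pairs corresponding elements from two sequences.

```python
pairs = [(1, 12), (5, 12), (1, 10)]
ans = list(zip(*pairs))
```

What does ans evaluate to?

Step 1: zip(*pairs) transposes: unzips [(1, 12), (5, 12), (1, 10)] into separate sequences.
Step 2: First elements: (1, 5, 1), second elements: (12, 12, 10).
Therefore ans = [(1, 5, 1), (12, 12, 10)].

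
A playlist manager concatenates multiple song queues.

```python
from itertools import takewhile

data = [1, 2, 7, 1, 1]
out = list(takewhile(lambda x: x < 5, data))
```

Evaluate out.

Step 1: takewhile stops at first element >= 5:
  1 < 5: take
  2 < 5: take
  7 >= 5: stop
Therefore out = [1, 2].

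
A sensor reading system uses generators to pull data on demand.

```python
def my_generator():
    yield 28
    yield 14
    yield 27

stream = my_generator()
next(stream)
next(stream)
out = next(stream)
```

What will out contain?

Step 1: my_generator() creates a generator.
Step 2: next(stream) yields 28 (consumed and discarded).
Step 3: next(stream) yields 14 (consumed and discarded).
Step 4: next(stream) yields 27, assigned to out.
Therefore out = 27.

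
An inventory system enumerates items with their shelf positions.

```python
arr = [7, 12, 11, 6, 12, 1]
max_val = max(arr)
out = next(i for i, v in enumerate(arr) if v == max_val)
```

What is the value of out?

Step 1: max([7, 12, 11, 6, 12, 1]) = 12.
Step 2: Find first index where value == 12:
  Index 0: 7 != 12
  Index 1: 12 == 12, found!
Therefore out = 1.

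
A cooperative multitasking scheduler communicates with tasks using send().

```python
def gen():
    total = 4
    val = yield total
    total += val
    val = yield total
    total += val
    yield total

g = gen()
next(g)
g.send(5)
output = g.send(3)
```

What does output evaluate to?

Step 1: next() -> yield total=4.
Step 2: send(5) -> val=5, total = 4+5 = 9, yield 9.
Step 3: send(3) -> val=3, total = 9+3 = 12, yield 12.
Therefore output = 12.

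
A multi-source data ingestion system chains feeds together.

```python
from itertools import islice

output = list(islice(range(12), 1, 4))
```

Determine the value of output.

Step 1: islice(range(12), 1, 4) takes elements at indices [1, 4).
Step 2: Elements: [1, 2, 3].
Therefore output = [1, 2, 3].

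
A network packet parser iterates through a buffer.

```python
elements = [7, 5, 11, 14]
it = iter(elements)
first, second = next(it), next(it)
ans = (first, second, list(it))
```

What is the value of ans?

Step 1: Create iterator over [7, 5, 11, 14].
Step 2: first = 7, second = 5.
Step 3: Remaining elements: [11, 14].
Therefore ans = (7, 5, [11, 14]).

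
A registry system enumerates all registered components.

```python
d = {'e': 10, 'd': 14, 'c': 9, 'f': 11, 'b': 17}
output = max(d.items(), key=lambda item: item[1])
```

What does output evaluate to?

Step 1: Find item with maximum value:
  ('e', 10)
  ('d', 14)
  ('c', 9)
  ('f', 11)
  ('b', 17)
Step 2: Maximum value is 17 at key 'b'.
Therefore output = ('b', 17).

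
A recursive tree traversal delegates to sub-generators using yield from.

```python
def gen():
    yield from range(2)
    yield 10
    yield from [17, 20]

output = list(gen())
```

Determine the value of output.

Step 1: Trace yields in order:
  yield 0
  yield 1
  yield 10
  yield 17
  yield 20
Therefore output = [0, 1, 10, 17, 20].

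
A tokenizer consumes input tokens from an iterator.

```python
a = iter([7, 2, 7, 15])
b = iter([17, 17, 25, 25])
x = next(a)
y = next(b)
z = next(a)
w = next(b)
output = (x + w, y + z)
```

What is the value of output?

Step 1: a iterates [7, 2, 7, 15], b iterates [17, 17, 25, 25].
Step 2: x = next(a) = 7, y = next(b) = 17.
Step 3: z = next(a) = 2, w = next(b) = 17.
Step 4: output = (7 + 17, 17 + 2) = (24, 19).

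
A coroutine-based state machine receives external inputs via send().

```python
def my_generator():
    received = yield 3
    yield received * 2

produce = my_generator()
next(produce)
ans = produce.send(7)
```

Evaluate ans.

Step 1: next(produce) advances to first yield, producing 3.
Step 2: send(7) resumes, received = 7.
Step 3: yield received * 2 = 7 * 2 = 14.
Therefore ans = 14.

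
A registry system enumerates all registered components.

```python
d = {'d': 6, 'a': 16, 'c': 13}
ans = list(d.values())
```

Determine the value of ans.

Step 1: d.values() returns the dictionary values in insertion order.
Therefore ans = [6, 16, 13].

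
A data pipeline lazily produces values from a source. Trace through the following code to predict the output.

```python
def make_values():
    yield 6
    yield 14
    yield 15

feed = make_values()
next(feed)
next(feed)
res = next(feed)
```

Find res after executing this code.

Step 1: make_values() creates a generator.
Step 2: next(feed) yields 6 (consumed and discarded).
Step 3: next(feed) yields 14 (consumed and discarded).
Step 4: next(feed) yields 15, assigned to res.
Therefore res = 15.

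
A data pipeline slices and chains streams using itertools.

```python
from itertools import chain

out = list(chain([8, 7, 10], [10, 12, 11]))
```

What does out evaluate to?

Step 1: chain() concatenates iterables: [8, 7, 10] + [10, 12, 11].
Therefore out = [8, 7, 10, 10, 12, 11].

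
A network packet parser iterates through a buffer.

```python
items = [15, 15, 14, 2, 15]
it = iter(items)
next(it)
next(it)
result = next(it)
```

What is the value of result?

Step 1: Create iterator over [15, 15, 14, 2, 15].
Step 2: next() consumes 15.
Step 3: next() consumes 15.
Step 4: next() returns 14.
Therefore result = 14.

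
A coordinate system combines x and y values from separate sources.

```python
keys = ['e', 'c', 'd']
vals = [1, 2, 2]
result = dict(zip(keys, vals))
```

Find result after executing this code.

Step 1: zip pairs keys with values:
  'e' -> 1
  'c' -> 2
  'd' -> 2
Therefore result = {'e': 1, 'c': 2, 'd': 2}.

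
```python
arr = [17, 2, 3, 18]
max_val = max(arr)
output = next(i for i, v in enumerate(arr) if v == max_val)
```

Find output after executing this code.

Step 1: max([17, 2, 3, 18]) = 18.
Step 2: Find first index where value == 18:
  Index 0: 17 != 18
  Index 1: 2 != 18
  Index 2: 3 != 18
  Index 3: 18 == 18, found!
Therefore output = 3.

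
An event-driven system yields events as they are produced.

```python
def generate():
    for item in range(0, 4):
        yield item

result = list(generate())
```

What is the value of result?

Step 1: The generator yields each value from range(0, 4).
Step 2: list() consumes all yields: [0, 1, 2, 3].
Therefore result = [0, 1, 2, 3].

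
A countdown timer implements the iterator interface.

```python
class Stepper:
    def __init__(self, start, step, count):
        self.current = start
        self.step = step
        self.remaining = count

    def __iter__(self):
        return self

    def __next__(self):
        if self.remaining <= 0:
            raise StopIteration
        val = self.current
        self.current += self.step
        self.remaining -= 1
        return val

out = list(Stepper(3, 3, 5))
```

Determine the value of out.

Step 1: Stepper starts at 3, increments by 3, for 5 steps:
  Yield 3, then current += 3
  Yield 6, then current += 3
  Yield 9, then current += 3
  Yield 12, then current += 3
  Yield 15, then current += 3
Therefore out = [3, 6, 9, 12, 15].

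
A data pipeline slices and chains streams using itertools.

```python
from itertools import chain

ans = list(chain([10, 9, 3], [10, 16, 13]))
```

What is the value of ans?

Step 1: chain() concatenates iterables: [10, 9, 3] + [10, 16, 13].
Therefore ans = [10, 9, 3, 10, 16, 13].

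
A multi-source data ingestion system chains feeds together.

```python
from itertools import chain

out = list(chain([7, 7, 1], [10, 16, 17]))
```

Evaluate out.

Step 1: chain() concatenates iterables: [7, 7, 1] + [10, 16, 17].
Therefore out = [7, 7, 1, 10, 16, 17].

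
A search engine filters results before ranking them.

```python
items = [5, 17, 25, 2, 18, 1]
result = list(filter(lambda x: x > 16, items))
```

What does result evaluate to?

Step 1: Filter elements > 16:
  5: removed
  17: kept
  25: kept
  2: removed
  18: kept
  1: removed
Therefore result = [17, 25, 18].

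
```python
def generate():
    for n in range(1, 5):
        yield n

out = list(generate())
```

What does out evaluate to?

Step 1: The generator yields each value from range(1, 5).
Step 2: list() consumes all yields: [1, 2, 3, 4].
Therefore out = [1, 2, 3, 4].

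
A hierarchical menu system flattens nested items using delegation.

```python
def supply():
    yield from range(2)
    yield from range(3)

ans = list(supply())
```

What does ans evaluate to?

Step 1: Trace yields in order:
  yield 0
  yield 1
  yield 0
  yield 1
  yield 2
Therefore ans = [0, 1, 0, 1, 2].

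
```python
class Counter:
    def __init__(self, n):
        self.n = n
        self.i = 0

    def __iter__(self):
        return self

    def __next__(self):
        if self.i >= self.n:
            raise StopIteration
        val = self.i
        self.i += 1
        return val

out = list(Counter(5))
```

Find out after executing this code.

Step 1: Counter(5) creates an iterator counting 0 to 4.
Step 2: list() consumes all values: [0, 1, 2, 3, 4].
Therefore out = [0, 1, 2, 3, 4].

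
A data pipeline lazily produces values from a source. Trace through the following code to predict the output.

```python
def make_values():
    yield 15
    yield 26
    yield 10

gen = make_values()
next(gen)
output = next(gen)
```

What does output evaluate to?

Step 1: make_values() creates a generator.
Step 2: next(gen) yields 15 (consumed and discarded).
Step 3: next(gen) yields 26, assigned to output.
Therefore output = 26.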